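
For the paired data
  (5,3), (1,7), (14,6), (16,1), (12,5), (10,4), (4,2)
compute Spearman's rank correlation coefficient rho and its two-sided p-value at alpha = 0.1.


Step 1: Rank x and y separately (midranks; no ties here).
rank(x): 5->3, 1->1, 14->6, 16->7, 12->5, 10->4, 4->2
rank(y): 3->3, 7->7, 6->6, 1->1, 5->5, 4->4, 2->2
Step 2: d_i = R_x(i) - R_y(i); compute d_i^2.
  (3-3)^2=0, (1-7)^2=36, (6-6)^2=0, (7-1)^2=36, (5-5)^2=0, (4-4)^2=0, (2-2)^2=0
sum(d^2) = 72.
Step 3: rho = 1 - 6*72 / (7*(7^2 - 1)) = 1 - 432/336 = -0.285714.
Step 4: Under H0, t = rho * sqrt((n-2)/(1-rho^2)) = -0.6667 ~ t(5).
Step 5: Two-sided p-value from the t-distribution with 5 df = 0.534509.
Step 6: alpha = 0.1. fail to reject H0.

rho = -0.2857, p = 0.534509, fail to reject H0 at alpha = 0.1.


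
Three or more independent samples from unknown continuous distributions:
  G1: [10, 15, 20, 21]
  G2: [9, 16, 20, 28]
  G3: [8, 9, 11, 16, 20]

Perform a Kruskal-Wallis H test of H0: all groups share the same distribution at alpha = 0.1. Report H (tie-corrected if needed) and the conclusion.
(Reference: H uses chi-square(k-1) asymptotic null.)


Step 1: Combine all N = 13 observations and assign midranks.
sorted (value, group, rank): (8,G3,1), (9,G2,2.5), (9,G3,2.5), (10,G1,4), (11,G3,5), (15,G1,6), (16,G2,7.5), (16,G3,7.5), (20,G1,10), (20,G2,10), (20,G3,10), (21,G1,12), (28,G2,13)
Step 2: Sum ranks within each group.
R_1 = 32 (n_1 = 4)
R_2 = 33 (n_2 = 4)
R_3 = 26 (n_3 = 5)
Step 3: H = 12/(N(N+1)) * sum(R_i^2/n_i) - 3(N+1)
     = 12/(13*14) * (32^2/4 + 33^2/4 + 26^2/5) - 3*14
     = 0.065934 * 663.45 - 42
     = 1.743956.
Step 4: Ties present; correction factor C = 1 - 36/(13^3 - 13) = 0.983516. Corrected H = 1.743956 / 0.983516 = 1.773184.
Step 5: Under H0, H ~ chi^2(2); p-value = 0.412058.
Step 6: alpha = 0.1. fail to reject H0.

H = 1.7732, df = 2, p = 0.412058, fail to reject H0.


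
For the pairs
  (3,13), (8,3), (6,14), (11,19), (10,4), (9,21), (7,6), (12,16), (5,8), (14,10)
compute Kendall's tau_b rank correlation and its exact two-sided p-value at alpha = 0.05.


Step 1: Enumerate the 45 unordered pairs (i,j) with i<j and classify each by sign(x_j-x_i) * sign(y_j-y_i).
  (1,2):dx=+5,dy=-10->D; (1,3):dx=+3,dy=+1->C; (1,4):dx=+8,dy=+6->C; (1,5):dx=+7,dy=-9->D
  (1,6):dx=+6,dy=+8->C; (1,7):dx=+4,dy=-7->D; (1,8):dx=+9,dy=+3->C; (1,9):dx=+2,dy=-5->D
  (1,10):dx=+11,dy=-3->D; (2,3):dx=-2,dy=+11->D; (2,4):dx=+3,dy=+16->C; (2,5):dx=+2,dy=+1->C
  (2,6):dx=+1,dy=+18->C; (2,7):dx=-1,dy=+3->D; (2,8):dx=+4,dy=+13->C; (2,9):dx=-3,dy=+5->D
  (2,10):dx=+6,dy=+7->C; (3,4):dx=+5,dy=+5->C; (3,5):dx=+4,dy=-10->D; (3,6):dx=+3,dy=+7->C
  (3,7):dx=+1,dy=-8->D; (3,8):dx=+6,dy=+2->C; (3,9):dx=-1,dy=-6->C; (3,10):dx=+8,dy=-4->D
  (4,5):dx=-1,dy=-15->C; (4,6):dx=-2,dy=+2->D; (4,7):dx=-4,dy=-13->C; (4,8):dx=+1,dy=-3->D
  (4,9):dx=-6,dy=-11->C; (4,10):dx=+3,dy=-9->D; (5,6):dx=-1,dy=+17->D; (5,7):dx=-3,dy=+2->D
  (5,8):dx=+2,dy=+12->C; (5,9):dx=-5,dy=+4->D; (5,10):dx=+4,dy=+6->C; (6,7):dx=-2,dy=-15->C
  (6,8):dx=+3,dy=-5->D; (6,9):dx=-4,dy=-13->C; (6,10):dx=+5,dy=-11->D; (7,8):dx=+5,dy=+10->C
  (7,9):dx=-2,dy=+2->D; (7,10):dx=+7,dy=+4->C; (8,9):dx=-7,dy=-8->C; (8,10):dx=+2,dy=-6->D
  (9,10):dx=+9,dy=+2->C
Step 2: C = 24, D = 21, total pairs = 45.
Step 3: tau = (C - D)/(n(n-1)/2) = (24 - 21)/45 = 0.066667.
Step 4: Exact two-sided p-value (enumerate n! = 3628800 permutations of y under H0): p = 0.861801.
Step 5: alpha = 0.05. fail to reject H0.

tau_b = 0.0667 (C=24, D=21), p = 0.861801, fail to reject H0.


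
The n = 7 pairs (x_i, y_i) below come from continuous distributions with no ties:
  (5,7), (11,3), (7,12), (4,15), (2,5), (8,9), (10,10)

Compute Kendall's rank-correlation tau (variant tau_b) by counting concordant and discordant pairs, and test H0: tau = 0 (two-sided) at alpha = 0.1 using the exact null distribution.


Step 1: Enumerate the 21 unordered pairs (i,j) with i<j and classify each by sign(x_j-x_i) * sign(y_j-y_i).
  (1,2):dx=+6,dy=-4->D; (1,3):dx=+2,dy=+5->C; (1,4):dx=-1,dy=+8->D; (1,5):dx=-3,dy=-2->C
  (1,6):dx=+3,dy=+2->C; (1,7):dx=+5,dy=+3->C; (2,3):dx=-4,dy=+9->D; (2,4):dx=-7,dy=+12->D
  (2,5):dx=-9,dy=+2->D; (2,6):dx=-3,dy=+6->D; (2,7):dx=-1,dy=+7->D; (3,4):dx=-3,dy=+3->D
  (3,5):dx=-5,dy=-7->C; (3,6):dx=+1,dy=-3->D; (3,7):dx=+3,dy=-2->D; (4,5):dx=-2,dy=-10->C
  (4,6):dx=+4,dy=-6->D; (4,7):dx=+6,dy=-5->D; (5,6):dx=+6,dy=+4->C; (5,7):dx=+8,dy=+5->C
  (6,7):dx=+2,dy=+1->C
Step 2: C = 9, D = 12, total pairs = 21.
Step 3: tau = (C - D)/(n(n-1)/2) = (9 - 12)/21 = -0.142857.
Step 4: Exact two-sided p-value (enumerate n! = 5040 permutations of y under H0): p = 0.772619.
Step 5: alpha = 0.1. fail to reject H0.

tau_b = -0.1429 (C=9, D=12), p = 0.772619, fail to reject H0.


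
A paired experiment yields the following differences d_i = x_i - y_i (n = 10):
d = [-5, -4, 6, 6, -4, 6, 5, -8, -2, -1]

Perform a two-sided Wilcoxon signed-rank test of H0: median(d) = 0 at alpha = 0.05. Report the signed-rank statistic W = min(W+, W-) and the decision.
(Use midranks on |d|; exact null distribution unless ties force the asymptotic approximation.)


Step 1: Drop any zero differences (none here) and take |d_i|.
|d| = [5, 4, 6, 6, 4, 6, 5, 8, 2, 1]
Step 2: Midrank |d_i| (ties get averaged ranks).
ranks: |5|->5.5, |4|->3.5, |6|->8, |6|->8, |4|->3.5, |6|->8, |5|->5.5, |8|->10, |2|->2, |1|->1
Step 3: Attach original signs; sum ranks with positive sign and with negative sign.
W+ = 8 + 8 + 8 + 5.5 = 29.5
W- = 5.5 + 3.5 + 3.5 + 10 + 2 + 1 = 25.5
(Check: W+ + W- = 55 should equal n(n+1)/2 = 55.)
Step 4: Test statistic W = min(W+, W-) = 25.5.
Step 5: Ties in |d|, so use the tie-corrected normal approximation.
        E[W] = n(n+1)/4 = 10*11/4 = 27.5.
        Tie groups: |d|=4 (t=2), |d|=5 (t=2), |d|=6 (t=3); sum(t^3 - t) = 36.
        Var[W] = n(n+1)(2n+1)/24 - sum(t^3-t)/48 = 2310/24 - 36/48 = 95.5.
        z = (W - E[W]) / sqrt(Var[W]) = (25.5 - 27.5) / 9.7724 = -0.2047.
        Two-sided p = 2*Phi(z) = 0.837839.
Step 6: alpha = 0.05. fail to reject H0.

W+ = 29.5, W- = 25.5, W = min = 25.5, p = 0.837839, fail to reject H0.


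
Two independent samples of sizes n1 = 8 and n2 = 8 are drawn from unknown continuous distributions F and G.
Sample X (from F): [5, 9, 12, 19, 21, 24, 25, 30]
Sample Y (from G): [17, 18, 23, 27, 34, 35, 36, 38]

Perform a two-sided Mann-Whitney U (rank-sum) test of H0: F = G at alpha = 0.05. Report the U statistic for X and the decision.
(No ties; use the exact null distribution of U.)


Step 1: Combine and sort all 16 observations; assign midranks.
sorted (value, group): (5,X), (9,X), (12,X), (17,Y), (18,Y), (19,X), (21,X), (23,Y), (24,X), (25,X), (27,Y), (30,X), (34,Y), (35,Y), (36,Y), (38,Y)
ranks: 5->1, 9->2, 12->3, 17->4, 18->5, 19->6, 21->7, 23->8, 24->9, 25->10, 27->11, 30->12, 34->13, 35->14, 36->15, 38->16
Step 2: Rank sum for X: R1 = 1 + 2 + 3 + 6 + 7 + 9 + 10 + 12 = 50.
Step 3: U_X = R1 - n1(n1+1)/2 = 50 - 8*9/2 = 50 - 36 = 14.
       U_Y = n1*n2 - U_X = 64 - 14 = 50.
Step 4: No ties, so the exact null distribution of U (based on enumerating the C(16,8) = 12870 equally likely rank assignments) gives the two-sided p-value.
Step 5: p-value = 0.064957; compare to alpha = 0.05. fail to reject H0.

U_X = 14, p = 0.064957, fail to reject H0 at alpha = 0.05.


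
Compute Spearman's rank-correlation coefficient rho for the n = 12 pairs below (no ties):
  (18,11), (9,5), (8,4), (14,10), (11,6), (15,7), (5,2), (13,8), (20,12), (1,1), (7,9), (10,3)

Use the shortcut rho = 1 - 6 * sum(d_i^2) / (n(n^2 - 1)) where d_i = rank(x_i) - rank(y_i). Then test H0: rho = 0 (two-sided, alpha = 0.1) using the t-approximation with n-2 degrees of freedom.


Step 1: Rank x and y separately (midranks; no ties here).
rank(x): 18->11, 9->5, 8->4, 14->9, 11->7, 15->10, 5->2, 13->8, 20->12, 1->1, 7->3, 10->6
rank(y): 11->11, 5->5, 4->4, 10->10, 6->6, 7->7, 2->2, 8->8, 12->12, 1->1, 9->9, 3->3
Step 2: d_i = R_x(i) - R_y(i); compute d_i^2.
  (11-11)^2=0, (5-5)^2=0, (4-4)^2=0, (9-10)^2=1, (7-6)^2=1, (10-7)^2=9, (2-2)^2=0, (8-8)^2=0, (12-12)^2=0, (1-1)^2=0, (3-9)^2=36, (6-3)^2=9
sum(d^2) = 56.
Step 3: rho = 1 - 6*56 / (12*(12^2 - 1)) = 1 - 336/1716 = 0.804196.
Step 4: Under H0, t = rho * sqrt((n-2)/(1-rho^2)) = 4.2787 ~ t(10).
Step 5: Two-sided p-value from the t-distribution with 10 df = 0.001615.
Step 6: alpha = 0.1. reject H0.

rho = 0.8042, p = 0.001615, reject H0 at alpha = 0.1.


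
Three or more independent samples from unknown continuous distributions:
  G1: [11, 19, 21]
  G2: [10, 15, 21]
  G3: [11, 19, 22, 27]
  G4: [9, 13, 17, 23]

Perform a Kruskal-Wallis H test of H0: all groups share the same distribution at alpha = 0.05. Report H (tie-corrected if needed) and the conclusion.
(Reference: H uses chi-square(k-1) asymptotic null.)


Step 1: Combine all N = 14 observations and assign midranks.
sorted (value, group, rank): (9,G4,1), (10,G2,2), (11,G1,3.5), (11,G3,3.5), (13,G4,5), (15,G2,6), (17,G4,7), (19,G1,8.5), (19,G3,8.5), (21,G1,10.5), (21,G2,10.5), (22,G3,12), (23,G4,13), (27,G3,14)
Step 2: Sum ranks within each group.
R_1 = 22.5 (n_1 = 3)
R_2 = 18.5 (n_2 = 3)
R_3 = 38 (n_3 = 4)
R_4 = 26 (n_4 = 4)
Step 3: H = 12/(N(N+1)) * sum(R_i^2/n_i) - 3(N+1)
     = 12/(14*15) * (22.5^2/3 + 18.5^2/3 + 38^2/4 + 26^2/4) - 3*15
     = 0.057143 * 812.833 - 45
     = 1.447619.
Step 4: Ties present; correction factor C = 1 - 18/(14^3 - 14) = 0.993407. Corrected H = 1.447619 / 0.993407 = 1.457227.
Step 5: Under H0, H ~ chi^2(3); p-value = 0.692177.
Step 6: alpha = 0.05. fail to reject H0.

H = 1.4572, df = 3, p = 0.692177, fail to reject H0.


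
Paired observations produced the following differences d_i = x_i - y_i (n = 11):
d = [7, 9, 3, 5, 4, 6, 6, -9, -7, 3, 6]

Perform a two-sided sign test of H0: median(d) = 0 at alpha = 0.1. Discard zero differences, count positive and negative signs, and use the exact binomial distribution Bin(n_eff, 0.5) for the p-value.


Step 1: Discard zero differences. Original n = 11; n_eff = number of nonzero differences = 11.
Nonzero differences (with sign): +7, +9, +3, +5, +4, +6, +6, -9, -7, +3, +6
Step 2: Count signs: positive = 9, negative = 2.
Step 3: Under H0: P(positive) = 0.5, so the number of positives S ~ Bin(11, 0.5).
Step 4: Two-sided exact p-value = sum of Bin(11,0.5) probabilities at or below the observed probability = 0.065430.
Step 5: alpha = 0.1. reject H0.

n_eff = 11, pos = 9, neg = 2, p = 0.065430, reject H0.


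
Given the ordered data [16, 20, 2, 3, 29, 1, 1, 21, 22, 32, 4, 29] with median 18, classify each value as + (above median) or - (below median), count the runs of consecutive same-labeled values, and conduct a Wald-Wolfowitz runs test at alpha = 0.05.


Step 1: Compute median = 18; label A = above, B = below.
Labels in order: BABBABBAAABA  (n_A = 6, n_B = 6)
Step 2: Count runs R = 8.
Step 3: Under H0 (random ordering), E[R] = 2*n_A*n_B/(n_A+n_B) + 1 = 2*6*6/12 + 1 = 7.0000.
        Var[R] = 2*n_A*n_B*(2*n_A*n_B - n_A - n_B) / ((n_A+n_B)^2 * (n_A+n_B-1)) = 4320/1584 = 2.7273.
        SD[R] = 1.6514.
Step 4: Continuity-corrected z = (R - 0.5 - E[R]) / SD[R] = (8 - 0.5 - 7.0000) / 1.6514 = 0.3028.
Step 5: Two-sided p-value via normal approximation = 2*(1 - Phi(|z|)) = 0.762069.
Step 6: alpha = 0.05. fail to reject H0.

R = 8, z = 0.3028, p = 0.762069, fail to reject H0.


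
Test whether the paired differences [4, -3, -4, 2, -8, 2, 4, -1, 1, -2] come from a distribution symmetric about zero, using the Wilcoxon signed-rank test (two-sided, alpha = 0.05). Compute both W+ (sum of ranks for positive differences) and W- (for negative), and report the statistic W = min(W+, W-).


Step 1: Drop any zero differences (none here) and take |d_i|.
|d| = [4, 3, 4, 2, 8, 2, 4, 1, 1, 2]
Step 2: Midrank |d_i| (ties get averaged ranks).
ranks: |4|->8, |3|->6, |4|->8, |2|->4, |8|->10, |2|->4, |4|->8, |1|->1.5, |1|->1.5, |2|->4
Step 3: Attach original signs; sum ranks with positive sign and with negative sign.
W+ = 8 + 4 + 4 + 8 + 1.5 = 25.5
W- = 6 + 8 + 10 + 1.5 + 4 = 29.5
(Check: W+ + W- = 55 should equal n(n+1)/2 = 55.)
Step 4: Test statistic W = min(W+, W-) = 25.5.
Step 5: Ties in |d|, so use the tie-corrected normal approximation.
        E[W] = n(n+1)/4 = 10*11/4 = 27.5.
        Tie groups: |d|=1 (t=2), |d|=2 (t=3), |d|=4 (t=3); sum(t^3 - t) = 54.
        Var[W] = n(n+1)(2n+1)/24 - sum(t^3-t)/48 = 2310/24 - 54/48 = 95.125.
        z = (W - E[W]) / sqrt(Var[W]) = (25.5 - 27.5) / 9.7532 = -0.2051.
        Two-sided p = 2*Phi(z) = 0.837525.
Step 6: alpha = 0.05. fail to reject H0.

W+ = 25.5, W- = 29.5, W = min = 25.5, p = 0.837525, fail to reject H0.


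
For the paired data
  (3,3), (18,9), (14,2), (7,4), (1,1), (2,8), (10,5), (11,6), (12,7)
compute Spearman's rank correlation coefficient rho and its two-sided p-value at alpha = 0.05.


Step 1: Rank x and y separately (midranks; no ties here).
rank(x): 3->3, 18->9, 14->8, 7->4, 1->1, 2->2, 10->5, 11->6, 12->7
rank(y): 3->3, 9->9, 2->2, 4->4, 1->1, 8->8, 5->5, 6->6, 7->7
Step 2: d_i = R_x(i) - R_y(i); compute d_i^2.
  (3-3)^2=0, (9-9)^2=0, (8-2)^2=36, (4-4)^2=0, (1-1)^2=0, (2-8)^2=36, (5-5)^2=0, (6-6)^2=0, (7-7)^2=0
sum(d^2) = 72.
Step 3: rho = 1 - 6*72 / (9*(9^2 - 1)) = 1 - 432/720 = 0.400000.
Step 4: Under H0, t = rho * sqrt((n-2)/(1-rho^2)) = 1.1547 ~ t(7).
Step 5: Two-sided p-value from the t-distribution with 7 df = 0.286105.
Step 6: alpha = 0.05. fail to reject H0.

rho = 0.4000, p = 0.286105, fail to reject H0 at alpha = 0.05.


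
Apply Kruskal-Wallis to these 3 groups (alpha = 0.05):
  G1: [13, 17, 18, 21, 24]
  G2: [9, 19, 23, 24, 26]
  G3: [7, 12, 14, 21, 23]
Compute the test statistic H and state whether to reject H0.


Step 1: Combine all N = 15 observations and assign midranks.
sorted (value, group, rank): (7,G3,1), (9,G2,2), (12,G3,3), (13,G1,4), (14,G3,5), (17,G1,6), (18,G1,7), (19,G2,8), (21,G1,9.5), (21,G3,9.5), (23,G2,11.5), (23,G3,11.5), (24,G1,13.5), (24,G2,13.5), (26,G2,15)
Step 2: Sum ranks within each group.
R_1 = 40 (n_1 = 5)
R_2 = 50 (n_2 = 5)
R_3 = 30 (n_3 = 5)
Step 3: H = 12/(N(N+1)) * sum(R_i^2/n_i) - 3(N+1)
     = 12/(15*16) * (40^2/5 + 50^2/5 + 30^2/5) - 3*16
     = 0.050000 * 1000 - 48
     = 2.000000.
Step 4: Ties present; correction factor C = 1 - 18/(15^3 - 15) = 0.994643. Corrected H = 2.000000 / 0.994643 = 2.010772.
Step 5: Under H0, H ~ chi^2(2); p-value = 0.365903.
Step 6: alpha = 0.05. fail to reject H0.

H = 2.0108, df = 2, p = 0.365903, fail to reject H0.


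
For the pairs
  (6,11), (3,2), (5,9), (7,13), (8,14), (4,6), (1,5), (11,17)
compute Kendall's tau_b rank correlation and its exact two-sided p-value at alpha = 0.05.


Step 1: Enumerate the 28 unordered pairs (i,j) with i<j and classify each by sign(x_j-x_i) * sign(y_j-y_i).
  (1,2):dx=-3,dy=-9->C; (1,3):dx=-1,dy=-2->C; (1,4):dx=+1,dy=+2->C; (1,5):dx=+2,dy=+3->C
  (1,6):dx=-2,dy=-5->C; (1,7):dx=-5,dy=-6->C; (1,8):dx=+5,dy=+6->C; (2,3):dx=+2,dy=+7->C
  (2,4):dx=+4,dy=+11->C; (2,5):dx=+5,dy=+12->C; (2,6):dx=+1,dy=+4->C; (2,7):dx=-2,dy=+3->D
  (2,8):dx=+8,dy=+15->C; (3,4):dx=+2,dy=+4->C; (3,5):dx=+3,dy=+5->C; (3,6):dx=-1,dy=-3->C
  (3,7):dx=-4,dy=-4->C; (3,8):dx=+6,dy=+8->C; (4,5):dx=+1,dy=+1->C; (4,6):dx=-3,dy=-7->C
  (4,7):dx=-6,dy=-8->C; (4,8):dx=+4,dy=+4->C; (5,6):dx=-4,dy=-8->C; (5,7):dx=-7,dy=-9->C
  (5,8):dx=+3,dy=+3->C; (6,7):dx=-3,dy=-1->C; (6,8):dx=+7,dy=+11->C; (7,8):dx=+10,dy=+12->C
Step 2: C = 27, D = 1, total pairs = 28.
Step 3: tau = (C - D)/(n(n-1)/2) = (27 - 1)/28 = 0.928571.
Step 4: Exact two-sided p-value (enumerate n! = 40320 permutations of y under H0): p = 0.000397.
Step 5: alpha = 0.05. reject H0.

tau_b = 0.9286 (C=27, D=1), p = 0.000397, reject H0.


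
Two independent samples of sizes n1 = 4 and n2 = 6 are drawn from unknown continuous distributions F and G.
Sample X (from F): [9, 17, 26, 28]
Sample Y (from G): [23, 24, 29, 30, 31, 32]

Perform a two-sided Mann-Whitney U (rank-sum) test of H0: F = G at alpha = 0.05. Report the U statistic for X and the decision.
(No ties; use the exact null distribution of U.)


Step 1: Combine and sort all 10 observations; assign midranks.
sorted (value, group): (9,X), (17,X), (23,Y), (24,Y), (26,X), (28,X), (29,Y), (30,Y), (31,Y), (32,Y)
ranks: 9->1, 17->2, 23->3, 24->4, 26->5, 28->6, 29->7, 30->8, 31->9, 32->10
Step 2: Rank sum for X: R1 = 1 + 2 + 5 + 6 = 14.
Step 3: U_X = R1 - n1(n1+1)/2 = 14 - 4*5/2 = 14 - 10 = 4.
       U_Y = n1*n2 - U_X = 24 - 4 = 20.
Step 4: No ties, so the exact null distribution of U (based on enumerating the C(10,4) = 210 equally likely rank assignments) gives the two-sided p-value.
Step 5: p-value = 0.114286; compare to alpha = 0.05. fail to reject H0.

U_X = 4, p = 0.114286, fail to reject H0 at alpha = 0.05.


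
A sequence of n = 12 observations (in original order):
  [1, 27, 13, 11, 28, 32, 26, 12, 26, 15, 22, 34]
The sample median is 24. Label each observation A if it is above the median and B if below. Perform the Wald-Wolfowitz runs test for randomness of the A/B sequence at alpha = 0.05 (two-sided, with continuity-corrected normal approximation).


Step 1: Compute median = 24; label A = above, B = below.
Labels in order: BABBAAABABBA  (n_A = 6, n_B = 6)
Step 2: Count runs R = 8.
Step 3: Under H0 (random ordering), E[R] = 2*n_A*n_B/(n_A+n_B) + 1 = 2*6*6/12 + 1 = 7.0000.
        Var[R] = 2*n_A*n_B*(2*n_A*n_B - n_A - n_B) / ((n_A+n_B)^2 * (n_A+n_B-1)) = 4320/1584 = 2.7273.
        SD[R] = 1.6514.
Step 4: Continuity-corrected z = (R - 0.5 - E[R]) / SD[R] = (8 - 0.5 - 7.0000) / 1.6514 = 0.3028.
Step 5: Two-sided p-value via normal approximation = 2*(1 - Phi(|z|)) = 0.762069.
Step 6: alpha = 0.05. fail to reject H0.

R = 8, z = 0.3028, p = 0.762069, fail to reject H0.


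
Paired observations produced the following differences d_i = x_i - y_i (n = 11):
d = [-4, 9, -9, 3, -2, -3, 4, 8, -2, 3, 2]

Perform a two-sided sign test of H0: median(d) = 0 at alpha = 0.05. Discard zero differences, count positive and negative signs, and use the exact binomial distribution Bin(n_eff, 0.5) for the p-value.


Step 1: Discard zero differences. Original n = 11; n_eff = number of nonzero differences = 11.
Nonzero differences (with sign): -4, +9, -9, +3, -2, -3, +4, +8, -2, +3, +2
Step 2: Count signs: positive = 6, negative = 5.
Step 3: Under H0: P(positive) = 0.5, so the number of positives S ~ Bin(11, 0.5).
Step 4: Two-sided exact p-value = sum of Bin(11,0.5) probabilities at or below the observed probability = 1.000000.
Step 5: alpha = 0.05. fail to reject H0.

n_eff = 11, pos = 6, neg = 5, p = 1.000000, fail to reject H0.


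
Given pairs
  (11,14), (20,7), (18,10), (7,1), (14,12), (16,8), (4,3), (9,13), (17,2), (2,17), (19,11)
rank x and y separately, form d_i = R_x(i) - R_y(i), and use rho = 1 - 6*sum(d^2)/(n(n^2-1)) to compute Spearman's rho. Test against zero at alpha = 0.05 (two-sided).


Step 1: Rank x and y separately (midranks; no ties here).
rank(x): 11->5, 20->11, 18->9, 7->3, 14->6, 16->7, 4->2, 9->4, 17->8, 2->1, 19->10
rank(y): 14->10, 7->4, 10->6, 1->1, 12->8, 8->5, 3->3, 13->9, 2->2, 17->11, 11->7
Step 2: d_i = R_x(i) - R_y(i); compute d_i^2.
  (5-10)^2=25, (11-4)^2=49, (9-6)^2=9, (3-1)^2=4, (6-8)^2=4, (7-5)^2=4, (2-3)^2=1, (4-9)^2=25, (8-2)^2=36, (1-11)^2=100, (10-7)^2=9
sum(d^2) = 266.
Step 3: rho = 1 - 6*266 / (11*(11^2 - 1)) = 1 - 1596/1320 = -0.209091.
Step 4: Under H0, t = rho * sqrt((n-2)/(1-rho^2)) = -0.6415 ~ t(9).
Step 5: Two-sided p-value from the t-distribution with 9 df = 0.537221.
Step 6: alpha = 0.05. fail to reject H0.

rho = -0.2091, p = 0.537221, fail to reject H0 at alpha = 0.05.


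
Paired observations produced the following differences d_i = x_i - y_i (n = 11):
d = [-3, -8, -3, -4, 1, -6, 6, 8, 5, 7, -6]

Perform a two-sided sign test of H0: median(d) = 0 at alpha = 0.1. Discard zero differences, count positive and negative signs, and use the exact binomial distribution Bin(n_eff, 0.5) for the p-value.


Step 1: Discard zero differences. Original n = 11; n_eff = number of nonzero differences = 11.
Nonzero differences (with sign): -3, -8, -3, -4, +1, -6, +6, +8, +5, +7, -6
Step 2: Count signs: positive = 5, negative = 6.
Step 3: Under H0: P(positive) = 0.5, so the number of positives S ~ Bin(11, 0.5).
Step 4: Two-sided exact p-value = sum of Bin(11,0.5) probabilities at or below the observed probability = 1.000000.
Step 5: alpha = 0.1. fail to reject H0.

n_eff = 11, pos = 5, neg = 6, p = 1.000000, fail to reject H0.


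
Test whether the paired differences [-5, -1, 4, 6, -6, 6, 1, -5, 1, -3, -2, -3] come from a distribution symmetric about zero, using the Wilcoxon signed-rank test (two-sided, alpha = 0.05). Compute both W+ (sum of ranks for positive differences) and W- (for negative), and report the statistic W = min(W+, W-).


Step 1: Drop any zero differences (none here) and take |d_i|.
|d| = [5, 1, 4, 6, 6, 6, 1, 5, 1, 3, 2, 3]
Step 2: Midrank |d_i| (ties get averaged ranks).
ranks: |5|->8.5, |1|->2, |4|->7, |6|->11, |6|->11, |6|->11, |1|->2, |5|->8.5, |1|->2, |3|->5.5, |2|->4, |3|->5.5
Step 3: Attach original signs; sum ranks with positive sign and with negative sign.
W+ = 7 + 11 + 11 + 2 + 2 = 33
W- = 8.5 + 2 + 11 + 8.5 + 5.5 + 4 + 5.5 = 45
(Check: W+ + W- = 78 should equal n(n+1)/2 = 78.)
Step 4: Test statistic W = min(W+, W-) = 33.
Step 5: Ties in |d|, so use the tie-corrected normal approximation.
        E[W] = n(n+1)/4 = 12*13/4 = 39.
        Tie groups: |d|=1 (t=3), |d|=3 (t=2), |d|=5 (t=2), |d|=6 (t=3); sum(t^3 - t) = 60.
        Var[W] = n(n+1)(2n+1)/24 - sum(t^3-t)/48 = 3900/24 - 60/48 = 161.25.
        z = (W - E[W]) / sqrt(Var[W]) = (33 - 39) / 12.6984 = -0.4725.
        Two-sided p = 2*Phi(z) = 0.636570.
Step 6: alpha = 0.05. fail to reject H0.

W+ = 33, W- = 45, W = min = 33, p = 0.636570, fail to reject H0.


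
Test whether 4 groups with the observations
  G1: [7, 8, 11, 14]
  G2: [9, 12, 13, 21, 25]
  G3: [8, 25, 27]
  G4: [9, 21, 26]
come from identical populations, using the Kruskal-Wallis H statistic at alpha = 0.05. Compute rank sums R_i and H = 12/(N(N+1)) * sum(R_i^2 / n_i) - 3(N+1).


Step 1: Combine all N = 15 observations and assign midranks.
sorted (value, group, rank): (7,G1,1), (8,G1,2.5), (8,G3,2.5), (9,G2,4.5), (9,G4,4.5), (11,G1,6), (12,G2,7), (13,G2,8), (14,G1,9), (21,G2,10.5), (21,G4,10.5), (25,G2,12.5), (25,G3,12.5), (26,G4,14), (27,G3,15)
Step 2: Sum ranks within each group.
R_1 = 18.5 (n_1 = 4)
R_2 = 42.5 (n_2 = 5)
R_3 = 30 (n_3 = 3)
R_4 = 29 (n_4 = 3)
Step 3: H = 12/(N(N+1)) * sum(R_i^2/n_i) - 3(N+1)
     = 12/(15*16) * (18.5^2/4 + 42.5^2/5 + 30^2/3 + 29^2/3) - 3*16
     = 0.050000 * 1027.15 - 48
     = 3.357292.
Step 4: Ties present; correction factor C = 1 - 24/(15^3 - 15) = 0.992857. Corrected H = 3.357292 / 0.992857 = 3.381445.
Step 5: Under H0, H ~ chi^2(3); p-value = 0.336467.
Step 6: alpha = 0.05. fail to reject H0.

H = 3.3814, df = 3, p = 0.336467, fail to reject H0.


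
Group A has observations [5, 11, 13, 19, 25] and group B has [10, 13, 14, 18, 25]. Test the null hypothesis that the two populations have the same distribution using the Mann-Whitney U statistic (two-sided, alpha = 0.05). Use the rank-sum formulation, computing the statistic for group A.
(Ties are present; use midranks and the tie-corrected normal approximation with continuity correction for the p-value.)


Step 1: Combine and sort all 10 observations; assign midranks.
sorted (value, group): (5,X), (10,Y), (11,X), (13,X), (13,Y), (14,Y), (18,Y), (19,X), (25,X), (25,Y)
ranks: 5->1, 10->2, 11->3, 13->4.5, 13->4.5, 14->6, 18->7, 19->8, 25->9.5, 25->9.5
Step 2: Rank sum for X: R1 = 1 + 3 + 4.5 + 8 + 9.5 = 26.
Step 3: U_X = R1 - n1(n1+1)/2 = 26 - 5*6/2 = 26 - 15 = 11.
       U_Y = n1*n2 - U_X = 25 - 11 = 14.
Step 4: Ties are present, so use the tie-corrected normal approximation (with continuity correction) for the p-value.
Step 5: p-value = 0.833534; compare to alpha = 0.05. fail to reject H0.

U_X = 11, p = 0.833534, fail to reject H0 at alpha = 0.05.


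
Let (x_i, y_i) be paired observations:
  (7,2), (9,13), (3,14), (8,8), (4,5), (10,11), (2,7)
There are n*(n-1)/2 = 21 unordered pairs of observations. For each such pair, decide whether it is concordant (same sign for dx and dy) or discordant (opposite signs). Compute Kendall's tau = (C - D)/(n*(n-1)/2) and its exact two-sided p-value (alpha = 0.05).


Step 1: Enumerate the 21 unordered pairs (i,j) with i<j and classify each by sign(x_j-x_i) * sign(y_j-y_i).
  (1,2):dx=+2,dy=+11->C; (1,3):dx=-4,dy=+12->D; (1,4):dx=+1,dy=+6->C; (1,5):dx=-3,dy=+3->D
  (1,6):dx=+3,dy=+9->C; (1,7):dx=-5,dy=+5->D; (2,3):dx=-6,dy=+1->D; (2,4):dx=-1,dy=-5->C
  (2,5):dx=-5,dy=-8->C; (2,6):dx=+1,dy=-2->D; (2,7):dx=-7,dy=-6->C; (3,4):dx=+5,dy=-6->D
  (3,5):dx=+1,dy=-9->D; (3,6):dx=+7,dy=-3->D; (3,7):dx=-1,dy=-7->C; (4,5):dx=-4,dy=-3->C
  (4,6):dx=+2,dy=+3->C; (4,7):dx=-6,dy=-1->C; (5,6):dx=+6,dy=+6->C; (5,7):dx=-2,dy=+2->D
  (6,7):dx=-8,dy=-4->C
Step 2: C = 12, D = 9, total pairs = 21.
Step 3: tau = (C - D)/(n(n-1)/2) = (12 - 9)/21 = 0.142857.
Step 4: Exact two-sided p-value (enumerate n! = 5040 permutations of y under H0): p = 0.772619.
Step 5: alpha = 0.05. fail to reject H0.

tau_b = 0.1429 (C=12, D=9), p = 0.772619, fail to reject H0.


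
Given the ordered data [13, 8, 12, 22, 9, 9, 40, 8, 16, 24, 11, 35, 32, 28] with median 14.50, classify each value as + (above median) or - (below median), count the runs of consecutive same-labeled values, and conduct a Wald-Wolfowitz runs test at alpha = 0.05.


Step 1: Compute median = 14.50; label A = above, B = below.
Labels in order: BBBABBABAABAAA  (n_A = 7, n_B = 7)
Step 2: Count runs R = 8.
Step 3: Under H0 (random ordering), E[R] = 2*n_A*n_B/(n_A+n_B) + 1 = 2*7*7/14 + 1 = 8.0000.
        Var[R] = 2*n_A*n_B*(2*n_A*n_B - n_A - n_B) / ((n_A+n_B)^2 * (n_A+n_B-1)) = 8232/2548 = 3.2308.
        SD[R] = 1.7974.
Step 4: R = E[R], so z = 0 with no continuity correction.
Step 5: Two-sided p-value via normal approximation = 2*(1 - Phi(|z|)) = 1.000000.
Step 6: alpha = 0.05. fail to reject H0.

R = 8, z = 0.0000, p = 1.000000, fail to reject H0.


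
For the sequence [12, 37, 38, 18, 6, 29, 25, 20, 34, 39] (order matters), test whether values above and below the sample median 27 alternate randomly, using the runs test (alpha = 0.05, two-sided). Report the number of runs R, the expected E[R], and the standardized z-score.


Step 1: Compute median = 27; label A = above, B = below.
Labels in order: BAABBABBAA  (n_A = 5, n_B = 5)
Step 2: Count runs R = 6.
Step 3: Under H0 (random ordering), E[R] = 2*n_A*n_B/(n_A+n_B) + 1 = 2*5*5/10 + 1 = 6.0000.
        Var[R] = 2*n_A*n_B*(2*n_A*n_B - n_A - n_B) / ((n_A+n_B)^2 * (n_A+n_B-1)) = 2000/900 = 2.2222.
        SD[R] = 1.4907.
Step 4: R = E[R], so z = 0 with no continuity correction.
Step 5: Two-sided p-value via normal approximation = 2*(1 - Phi(|z|)) = 1.000000.
Step 6: alpha = 0.05. fail to reject H0.

R = 6, z = 0.0000, p = 1.000000, fail to reject H0.


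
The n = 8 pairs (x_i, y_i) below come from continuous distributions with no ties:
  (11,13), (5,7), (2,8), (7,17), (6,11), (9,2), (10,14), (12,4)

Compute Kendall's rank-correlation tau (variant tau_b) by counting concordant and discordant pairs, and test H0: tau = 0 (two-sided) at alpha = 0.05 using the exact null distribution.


Step 1: Enumerate the 28 unordered pairs (i,j) with i<j and classify each by sign(x_j-x_i) * sign(y_j-y_i).
  (1,2):dx=-6,dy=-6->C; (1,3):dx=-9,dy=-5->C; (1,4):dx=-4,dy=+4->D; (1,5):dx=-5,dy=-2->C
  (1,6):dx=-2,dy=-11->C; (1,7):dx=-1,dy=+1->D; (1,8):dx=+1,dy=-9->D; (2,3):dx=-3,dy=+1->D
  (2,4):dx=+2,dy=+10->C; (2,5):dx=+1,dy=+4->C; (2,6):dx=+4,dy=-5->D; (2,7):dx=+5,dy=+7->C
  (2,8):dx=+7,dy=-3->D; (3,4):dx=+5,dy=+9->C; (3,5):dx=+4,dy=+3->C; (3,6):dx=+7,dy=-6->D
  (3,7):dx=+8,dy=+6->C; (3,8):dx=+10,dy=-4->D; (4,5):dx=-1,dy=-6->C; (4,6):dx=+2,dy=-15->D
  (4,7):dx=+3,dy=-3->D; (4,8):dx=+5,dy=-13->D; (5,6):dx=+3,dy=-9->D; (5,7):dx=+4,dy=+3->C
  (5,8):dx=+6,dy=-7->D; (6,7):dx=+1,dy=+12->C; (6,8):dx=+3,dy=+2->C; (7,8):dx=+2,dy=-10->D
Step 2: C = 14, D = 14, total pairs = 28.
Step 3: tau = (C - D)/(n(n-1)/2) = (14 - 14)/28 = 0.000000.
Step 4: Exact two-sided p-value (enumerate n! = 40320 permutations of y under H0): p = 1.000000.
Step 5: alpha = 0.05. fail to reject H0.

tau_b = 0.0000 (C=14, D=14), p = 1.000000, fail to reject H0.


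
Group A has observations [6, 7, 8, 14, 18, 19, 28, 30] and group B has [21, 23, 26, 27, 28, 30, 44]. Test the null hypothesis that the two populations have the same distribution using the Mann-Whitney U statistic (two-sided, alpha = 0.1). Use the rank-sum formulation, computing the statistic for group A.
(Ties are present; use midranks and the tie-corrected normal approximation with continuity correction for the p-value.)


Step 1: Combine and sort all 15 observations; assign midranks.
sorted (value, group): (6,X), (7,X), (8,X), (14,X), (18,X), (19,X), (21,Y), (23,Y), (26,Y), (27,Y), (28,X), (28,Y), (30,X), (30,Y), (44,Y)
ranks: 6->1, 7->2, 8->3, 14->4, 18->5, 19->6, 21->7, 23->8, 26->9, 27->10, 28->11.5, 28->11.5, 30->13.5, 30->13.5, 44->15
Step 2: Rank sum for X: R1 = 1 + 2 + 3 + 4 + 5 + 6 + 11.5 + 13.5 = 46.
Step 3: U_X = R1 - n1(n1+1)/2 = 46 - 8*9/2 = 46 - 36 = 10.
       U_Y = n1*n2 - U_X = 56 - 10 = 46.
Step 4: Ties are present, so use the tie-corrected normal approximation (with continuity correction) for the p-value.
Step 5: p-value = 0.042473; compare to alpha = 0.1. reject H0.

U_X = 10, p = 0.042473, reject H0 at alpha = 0.1.


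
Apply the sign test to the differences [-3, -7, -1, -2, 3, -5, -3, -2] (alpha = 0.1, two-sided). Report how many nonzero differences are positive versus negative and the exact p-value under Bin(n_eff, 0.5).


Step 1: Discard zero differences. Original n = 8; n_eff = number of nonzero differences = 8.
Nonzero differences (with sign): -3, -7, -1, -2, +3, -5, -3, -2
Step 2: Count signs: positive = 1, negative = 7.
Step 3: Under H0: P(positive) = 0.5, so the number of positives S ~ Bin(8, 0.5).
Step 4: Two-sided exact p-value = sum of Bin(8,0.5) probabilities at or below the observed probability = 0.070312.
Step 5: alpha = 0.1. reject H0.

n_eff = 8, pos = 1, neg = 7, p = 0.070312, reject H0.


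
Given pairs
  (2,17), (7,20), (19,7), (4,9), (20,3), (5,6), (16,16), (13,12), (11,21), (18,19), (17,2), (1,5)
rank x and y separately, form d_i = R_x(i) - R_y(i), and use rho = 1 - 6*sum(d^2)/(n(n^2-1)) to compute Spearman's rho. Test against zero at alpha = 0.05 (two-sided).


Step 1: Rank x and y separately (midranks; no ties here).
rank(x): 2->2, 7->5, 19->11, 4->3, 20->12, 5->4, 16->8, 13->7, 11->6, 18->10, 17->9, 1->1
rank(y): 17->9, 20->11, 7->5, 9->6, 3->2, 6->4, 16->8, 12->7, 21->12, 19->10, 2->1, 5->3
Step 2: d_i = R_x(i) - R_y(i); compute d_i^2.
  (2-9)^2=49, (5-11)^2=36, (11-5)^2=36, (3-6)^2=9, (12-2)^2=100, (4-4)^2=0, (8-8)^2=0, (7-7)^2=0, (6-12)^2=36, (10-10)^2=0, (9-1)^2=64, (1-3)^2=4
sum(d^2) = 334.
Step 3: rho = 1 - 6*334 / (12*(12^2 - 1)) = 1 - 2004/1716 = -0.167832.
Step 4: Under H0, t = rho * sqrt((n-2)/(1-rho^2)) = -0.5384 ~ t(10).
Step 5: Two-sided p-value from the t-distribution with 10 df = 0.602099.
Step 6: alpha = 0.05. fail to reject H0.

rho = -0.1678, p = 0.602099, fail to reject H0 at alpha = 0.05.


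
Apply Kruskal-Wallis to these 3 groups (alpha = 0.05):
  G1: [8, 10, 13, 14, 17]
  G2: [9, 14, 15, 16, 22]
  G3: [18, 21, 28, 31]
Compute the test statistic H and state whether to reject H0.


Step 1: Combine all N = 14 observations and assign midranks.
sorted (value, group, rank): (8,G1,1), (9,G2,2), (10,G1,3), (13,G1,4), (14,G1,5.5), (14,G2,5.5), (15,G2,7), (16,G2,8), (17,G1,9), (18,G3,10), (21,G3,11), (22,G2,12), (28,G3,13), (31,G3,14)
Step 2: Sum ranks within each group.
R_1 = 22.5 (n_1 = 5)
R_2 = 34.5 (n_2 = 5)
R_3 = 48 (n_3 = 4)
Step 3: H = 12/(N(N+1)) * sum(R_i^2/n_i) - 3(N+1)
     = 12/(14*15) * (22.5^2/5 + 34.5^2/5 + 48^2/4) - 3*15
     = 0.057143 * 915.3 - 45
     = 7.302857.
Step 4: Ties present; correction factor C = 1 - 6/(14^3 - 14) = 0.997802. Corrected H = 7.302857 / 0.997802 = 7.318943.
Step 5: Under H0, H ~ chi^2(2); p-value = 0.025746.
Step 6: alpha = 0.05. reject H0.

H = 7.3189, df = 2, p = 0.025746, reject H0.


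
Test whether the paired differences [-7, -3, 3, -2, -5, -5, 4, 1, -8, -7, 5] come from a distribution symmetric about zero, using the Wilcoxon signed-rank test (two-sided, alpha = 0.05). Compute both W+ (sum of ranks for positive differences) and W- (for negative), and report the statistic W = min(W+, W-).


Step 1: Drop any zero differences (none here) and take |d_i|.
|d| = [7, 3, 3, 2, 5, 5, 4, 1, 8, 7, 5]
Step 2: Midrank |d_i| (ties get averaged ranks).
ranks: |7|->9.5, |3|->3.5, |3|->3.5, |2|->2, |5|->7, |5|->7, |4|->5, |1|->1, |8|->11, |7|->9.5, |5|->7
Step 3: Attach original signs; sum ranks with positive sign and with negative sign.
W+ = 3.5 + 5 + 1 + 7 = 16.5
W- = 9.5 + 3.5 + 2 + 7 + 7 + 11 + 9.5 = 49.5
(Check: W+ + W- = 66 should equal n(n+1)/2 = 66.)
Step 4: Test statistic W = min(W+, W-) = 16.5.
Step 5: Ties in |d|, so use the tie-corrected normal approximation.
        E[W] = n(n+1)/4 = 11*12/4 = 33.
        Tie groups: |d|=3 (t=2), |d|=5 (t=3), |d|=7 (t=2); sum(t^3 - t) = 36.
        Var[W] = n(n+1)(2n+1)/24 - sum(t^3-t)/48 = 3036/24 - 36/48 = 125.75.
        z = (W - E[W]) / sqrt(Var[W]) = (16.5 - 33) / 11.2138 = -1.4714.
        Two-sided p = 2*Phi(z) = 0.141184.
Step 6: alpha = 0.05. fail to reject H0.

W+ = 16.5, W- = 49.5, W = min = 16.5, p = 0.141184, fail to reject H0.


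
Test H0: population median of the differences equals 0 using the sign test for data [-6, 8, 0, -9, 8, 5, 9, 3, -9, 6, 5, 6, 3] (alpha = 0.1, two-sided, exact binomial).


Step 1: Discard zero differences. Original n = 13; n_eff = number of nonzero differences = 12.
Nonzero differences (with sign): -6, +8, -9, +8, +5, +9, +3, -9, +6, +5, +6, +3
Step 2: Count signs: positive = 9, negative = 3.
Step 3: Under H0: P(positive) = 0.5, so the number of positives S ~ Bin(12, 0.5).
Step 4: Two-sided exact p-value = sum of Bin(12,0.5) probabilities at or below the observed probability = 0.145996.
Step 5: alpha = 0.1. fail to reject H0.

n_eff = 12, pos = 9, neg = 3, p = 0.145996, fail to reject H0.


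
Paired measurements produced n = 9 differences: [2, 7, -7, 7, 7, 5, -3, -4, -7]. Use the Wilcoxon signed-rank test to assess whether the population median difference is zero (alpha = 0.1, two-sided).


Step 1: Drop any zero differences (none here) and take |d_i|.
|d| = [2, 7, 7, 7, 7, 5, 3, 4, 7]
Step 2: Midrank |d_i| (ties get averaged ranks).
ranks: |2|->1, |7|->7, |7|->7, |7|->7, |7|->7, |5|->4, |3|->2, |4|->3, |7|->7
Step 3: Attach original signs; sum ranks with positive sign and with negative sign.
W+ = 1 + 7 + 7 + 7 + 4 = 26
W- = 7 + 2 + 3 + 7 = 19
(Check: W+ + W- = 45 should equal n(n+1)/2 = 45.)
Step 4: Test statistic W = min(W+, W-) = 19.
Step 5: Ties in |d|, so use the tie-corrected normal approximation.
        E[W] = n(n+1)/4 = 9*10/4 = 22.5.
        Tie groups: |d|=7 (t=5); sum(t^3 - t) = 120.
        Var[W] = n(n+1)(2n+1)/24 - sum(t^3-t)/48 = 1710/24 - 120/48 = 68.75.
        z = (W - E[W]) / sqrt(Var[W]) = (19 - 22.5) / 8.2916 = -0.4221.
        Two-sided p = 2*Phi(z) = 0.672940.
Step 6: alpha = 0.1. fail to reject H0.

W+ = 26, W- = 19, W = min = 19, p = 0.672940, fail to reject H0.


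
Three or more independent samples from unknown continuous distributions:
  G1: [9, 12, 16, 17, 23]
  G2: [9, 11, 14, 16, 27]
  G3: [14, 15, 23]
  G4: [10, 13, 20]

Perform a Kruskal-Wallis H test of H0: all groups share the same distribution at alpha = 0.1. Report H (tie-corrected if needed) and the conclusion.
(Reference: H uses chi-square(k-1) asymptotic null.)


Step 1: Combine all N = 16 observations and assign midranks.
sorted (value, group, rank): (9,G1,1.5), (9,G2,1.5), (10,G4,3), (11,G2,4), (12,G1,5), (13,G4,6), (14,G2,7.5), (14,G3,7.5), (15,G3,9), (16,G1,10.5), (16,G2,10.5), (17,G1,12), (20,G4,13), (23,G1,14.5), (23,G3,14.5), (27,G2,16)
Step 2: Sum ranks within each group.
R_1 = 43.5 (n_1 = 5)
R_2 = 39.5 (n_2 = 5)
R_3 = 31 (n_3 = 3)
R_4 = 22 (n_4 = 3)
Step 3: H = 12/(N(N+1)) * sum(R_i^2/n_i) - 3(N+1)
     = 12/(16*17) * (43.5^2/5 + 39.5^2/5 + 31^2/3 + 22^2/3) - 3*17
     = 0.044118 * 1172.17 - 51
     = 0.713235.
Step 4: Ties present; correction factor C = 1 - 24/(16^3 - 16) = 0.994118. Corrected H = 0.713235 / 0.994118 = 0.717456.
Step 5: Under H0, H ~ chi^2(3); p-value = 0.869091.
Step 6: alpha = 0.1. fail to reject H0.

H = 0.7175, df = 3, p = 0.869091, fail to reject H0.


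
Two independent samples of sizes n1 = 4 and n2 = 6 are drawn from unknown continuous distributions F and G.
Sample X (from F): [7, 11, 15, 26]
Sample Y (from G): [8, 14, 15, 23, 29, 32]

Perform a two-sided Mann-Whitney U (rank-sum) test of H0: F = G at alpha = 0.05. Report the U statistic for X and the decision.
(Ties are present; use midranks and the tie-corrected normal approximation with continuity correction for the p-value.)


Step 1: Combine and sort all 10 observations; assign midranks.
sorted (value, group): (7,X), (8,Y), (11,X), (14,Y), (15,X), (15,Y), (23,Y), (26,X), (29,Y), (32,Y)
ranks: 7->1, 8->2, 11->3, 14->4, 15->5.5, 15->5.5, 23->7, 26->8, 29->9, 32->10
Step 2: Rank sum for X: R1 = 1 + 3 + 5.5 + 8 = 17.5.
Step 3: U_X = R1 - n1(n1+1)/2 = 17.5 - 4*5/2 = 17.5 - 10 = 7.5.
       U_Y = n1*n2 - U_X = 24 - 7.5 = 16.5.
Step 4: Ties are present, so use the tie-corrected normal approximation (with continuity correction) for the p-value.
Step 5: p-value = 0.392330; compare to alpha = 0.05. fail to reject H0.

U_X = 7.5, p = 0.392330, fail to reject H0 at alpha = 0.05.


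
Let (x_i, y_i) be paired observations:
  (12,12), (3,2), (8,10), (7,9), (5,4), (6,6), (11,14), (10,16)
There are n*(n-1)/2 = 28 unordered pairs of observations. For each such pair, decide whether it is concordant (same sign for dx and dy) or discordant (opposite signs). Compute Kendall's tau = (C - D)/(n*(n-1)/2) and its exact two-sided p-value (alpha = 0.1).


Step 1: Enumerate the 28 unordered pairs (i,j) with i<j and classify each by sign(x_j-x_i) * sign(y_j-y_i).
  (1,2):dx=-9,dy=-10->C; (1,3):dx=-4,dy=-2->C; (1,4):dx=-5,dy=-3->C; (1,5):dx=-7,dy=-8->C
  (1,6):dx=-6,dy=-6->C; (1,7):dx=-1,dy=+2->D; (1,8):dx=-2,dy=+4->D; (2,3):dx=+5,dy=+8->C
  (2,4):dx=+4,dy=+7->C; (2,5):dx=+2,dy=+2->C; (2,6):dx=+3,dy=+4->C; (2,7):dx=+8,dy=+12->C
  (2,8):dx=+7,dy=+14->C; (3,4):dx=-1,dy=-1->C; (3,5):dx=-3,dy=-6->C; (3,6):dx=-2,dy=-4->C
  (3,7):dx=+3,dy=+4->C; (3,8):dx=+2,dy=+6->C; (4,5):dx=-2,dy=-5->C; (4,6):dx=-1,dy=-3->C
  (4,7):dx=+4,dy=+5->C; (4,8):dx=+3,dy=+7->C; (5,6):dx=+1,dy=+2->C; (5,7):dx=+6,dy=+10->C
  (5,8):dx=+5,dy=+12->C; (6,7):dx=+5,dy=+8->C; (6,8):dx=+4,dy=+10->C; (7,8):dx=-1,dy=+2->D
Step 2: C = 25, D = 3, total pairs = 28.
Step 3: tau = (C - D)/(n(n-1)/2) = (25 - 3)/28 = 0.785714.
Step 4: Exact two-sided p-value (enumerate n! = 40320 permutations of y under H0): p = 0.005506.
Step 5: alpha = 0.1. reject H0.

tau_b = 0.7857 (C=25, D=3), p = 0.005506, reject H0.


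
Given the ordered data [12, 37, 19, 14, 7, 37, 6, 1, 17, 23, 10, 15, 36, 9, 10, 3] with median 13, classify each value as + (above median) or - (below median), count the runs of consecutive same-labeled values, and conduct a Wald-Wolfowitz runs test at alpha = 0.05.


Step 1: Compute median = 13; label A = above, B = below.
Labels in order: BAAABABBAABAABBB  (n_A = 8, n_B = 8)
Step 2: Count runs R = 9.
Step 3: Under H0 (random ordering), E[R] = 2*n_A*n_B/(n_A+n_B) + 1 = 2*8*8/16 + 1 = 9.0000.
        Var[R] = 2*n_A*n_B*(2*n_A*n_B - n_A - n_B) / ((n_A+n_B)^2 * (n_A+n_B-1)) = 14336/3840 = 3.7333.
        SD[R] = 1.9322.
Step 4: R = E[R], so z = 0 with no continuity correction.
Step 5: Two-sided p-value via normal approximation = 2*(1 - Phi(|z|)) = 1.000000.
Step 6: alpha = 0.05. fail to reject H0.

R = 9, z = 0.0000, p = 1.000000, fail to reject H0.


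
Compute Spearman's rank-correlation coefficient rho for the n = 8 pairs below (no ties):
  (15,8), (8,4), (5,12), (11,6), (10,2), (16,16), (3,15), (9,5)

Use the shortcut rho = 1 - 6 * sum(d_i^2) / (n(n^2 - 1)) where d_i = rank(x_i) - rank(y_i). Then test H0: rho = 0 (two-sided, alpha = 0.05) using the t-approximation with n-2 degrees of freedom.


Step 1: Rank x and y separately (midranks; no ties here).
rank(x): 15->7, 8->3, 5->2, 11->6, 10->5, 16->8, 3->1, 9->4
rank(y): 8->5, 4->2, 12->6, 6->4, 2->1, 16->8, 15->7, 5->3
Step 2: d_i = R_x(i) - R_y(i); compute d_i^2.
  (7-5)^2=4, (3-2)^2=1, (2-6)^2=16, (6-4)^2=4, (5-1)^2=16, (8-8)^2=0, (1-7)^2=36, (4-3)^2=1
sum(d^2) = 78.
Step 3: rho = 1 - 6*78 / (8*(8^2 - 1)) = 1 - 468/504 = 0.071429.
Step 4: Under H0, t = rho * sqrt((n-2)/(1-rho^2)) = 0.1754 ~ t(6).
Step 5: Two-sided p-value from the t-distribution with 6 df = 0.866526.
Step 6: alpha = 0.05. fail to reject H0.

rho = 0.0714, p = 0.866526, fail to reject H0 at alpha = 0.05.
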